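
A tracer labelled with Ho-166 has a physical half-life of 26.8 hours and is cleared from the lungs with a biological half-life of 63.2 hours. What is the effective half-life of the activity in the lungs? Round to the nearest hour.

1/t_eff = 1/t_phys + 1/t_biol = 1/26.8 + 1/63.2 = 0.053136 per hour.
t_eff = 26.8 × 63.2 / (26.8 + 63.2) ≈ 18.82 hours.

19 hours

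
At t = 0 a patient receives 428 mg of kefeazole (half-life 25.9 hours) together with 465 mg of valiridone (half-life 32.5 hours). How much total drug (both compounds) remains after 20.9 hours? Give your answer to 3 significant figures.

kefeazole: 428 × (1/2)^(20.9/25.9) = 428 × (1/2)^0.80695 ≈ 244.64 mg.
valiridone: 465 × (1/2)^(20.9/32.5) = 465 × (1/2)^0.64308 ≈ 297.76 mg.
Total = 244.64 + 297.76 ≈ 542.4 mg.

542 mg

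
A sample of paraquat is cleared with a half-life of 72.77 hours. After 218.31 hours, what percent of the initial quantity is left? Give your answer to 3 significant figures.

12.5%

n = 218.31/72.77 ≈ 3 half-lives.
Fraction remaining = (1/2)^3 ≈ 0.125, i.e. 12.5%.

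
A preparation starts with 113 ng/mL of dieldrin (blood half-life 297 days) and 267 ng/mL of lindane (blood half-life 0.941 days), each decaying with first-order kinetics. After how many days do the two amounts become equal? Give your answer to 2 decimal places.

Set 113·(1/2)^(t/297) = 267·(1/2)^(t/0.941).
Taking log₂: log₂(113/267) = t·(1/297 − 1/0.941).
log₂(0.42322) = -1.2405; 1/297 − 1/0.941 = -1.0593.
t = -1.2405 / -1.0593 ≈ 1.171 days.

1.17 days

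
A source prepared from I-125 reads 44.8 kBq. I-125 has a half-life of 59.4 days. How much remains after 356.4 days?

0.7 kBq

Elapsed time is 6 half-lives (356.4/59.4).
Each half-life halves the amount: 44.8 × (1/2)^6 = 44.8/64 = 0.7 kBq.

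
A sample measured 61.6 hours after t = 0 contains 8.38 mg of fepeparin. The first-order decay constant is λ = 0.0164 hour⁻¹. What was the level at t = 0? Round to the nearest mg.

t½ = ln 2 / λ = 0.69315 / 0.0164 ≈ 42.265 hours.
Number of half-lives elapsed: n = 61.6/42.265 ≈ 1.4575.
A₀ = A × 2^n = 8.38 × 2^1.4575 = 8.38 × 2.7463 ≈ 23.014 mg.

23 mg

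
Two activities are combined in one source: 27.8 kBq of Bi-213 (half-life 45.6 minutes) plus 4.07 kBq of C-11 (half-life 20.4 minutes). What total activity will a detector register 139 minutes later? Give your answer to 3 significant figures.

Bi-213: 27.8 × (1/2)^(139/45.6) = 27.8 × (1/2)^3.0482 ≈ 3.3607 kBq.
C-11: 4.07 × (1/2)^(139/20.4) = 4.07 × (1/2)^6.8137 ≈ 0.036179 kBq.
Total = 3.3607 + 0.036179 ≈ 3.3969 kBq.

3.40 kBq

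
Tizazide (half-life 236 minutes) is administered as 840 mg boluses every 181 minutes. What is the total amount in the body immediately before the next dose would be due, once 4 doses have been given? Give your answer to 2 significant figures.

1100 mg

The 4 doses were given 724, 543, 362, 181 minutes ago.
Total = 840·(1/2)^(724/236) + 840·(1/2)^(543/236) + 840·(1/2)^(362/236) + 840·(1/2)^(181/236)
      = 100.18 + 170.47 + 290.09 + 493.63 ≈ 1054.4 mg.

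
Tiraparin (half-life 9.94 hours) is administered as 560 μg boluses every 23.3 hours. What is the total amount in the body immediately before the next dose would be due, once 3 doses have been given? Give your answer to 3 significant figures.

136 μg

The 3 doses were given 69.9, 46.6, 23.3 hours ago.
Total = 560·(1/2)^(69.9/9.94) + 560·(1/2)^(46.6/9.94) + 560·(1/2)^(23.3/9.94)
      = 4.2785 + 21.723 + 110.29 ≈ 136.3 μg.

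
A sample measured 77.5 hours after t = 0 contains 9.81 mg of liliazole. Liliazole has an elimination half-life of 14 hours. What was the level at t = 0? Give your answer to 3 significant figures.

455 mg

Number of half-lives elapsed: n = 77.5/14 ≈ 5.5357.
A₀ = A × 2^n = 9.81 × 2^5.5357 = 9.81 × 46.389 ≈ 455.08 mg.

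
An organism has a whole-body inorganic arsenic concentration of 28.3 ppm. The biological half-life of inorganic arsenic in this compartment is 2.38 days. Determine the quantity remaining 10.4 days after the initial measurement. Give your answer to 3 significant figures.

1.37 ppm

Number of half-lives: n = 10.4/2.38 ≈ 4.3697.
Remaining = 28.3 × (1/2)^4.3697 = 28.3 × 0.04837 ≈ 1.3689 ppm.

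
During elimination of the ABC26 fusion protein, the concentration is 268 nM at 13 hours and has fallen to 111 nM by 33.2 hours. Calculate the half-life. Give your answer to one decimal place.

15.9 hours

Over Δt = 33.2 − 13 = 20.2 hours, the level fell by a factor of 268/111 ≈ 2.4144.
n = log₂(2.4144) ≈ 1.2717 half-lives, so t½ = 20.2/1.2717 ≈ 15.885 hours.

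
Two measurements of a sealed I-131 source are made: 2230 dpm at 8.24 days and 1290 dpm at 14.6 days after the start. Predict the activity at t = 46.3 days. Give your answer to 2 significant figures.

84 dpm

Over Δt = 14.6 − 8.24 = 6.36 days, the level fell by a factor of 2230/1290 ≈ 1.7287.
n = log₂(1.7287) ≈ 0.78967 half-lives, so t½ = 6.36/0.78967 ≈ 8.054 days.
From t = 14.6 to t = 46.3: 1290 × (1/2)^((46.3−14.6)/8.054) ≈ 84.285 dpm.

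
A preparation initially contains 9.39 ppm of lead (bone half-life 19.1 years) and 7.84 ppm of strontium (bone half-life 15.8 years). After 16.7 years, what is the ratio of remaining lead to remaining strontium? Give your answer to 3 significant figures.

lead: 9.39 × (1/2)^(16.7/19.1) = 9.39 × (1/2)^0.87435 ≈ 5.1223 ppm.
strontium: 7.84 × (1/2)^(16.7/15.8) = 7.84 × (1/2)^1.057 ≈ 3.7682 ppm.
Ratio ≈ 5.1223 / 3.7682 ≈ 1.3593.

1.36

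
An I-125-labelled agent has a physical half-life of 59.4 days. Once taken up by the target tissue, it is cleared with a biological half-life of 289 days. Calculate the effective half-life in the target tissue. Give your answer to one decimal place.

49.3 days

1/t_eff = 1/t_phys + 1/t_biol = 1/59.4 + 1/289 = 0.020295 per day.
t_eff = 59.4 × 289 / (59.4 + 289) ≈ 49.273 days.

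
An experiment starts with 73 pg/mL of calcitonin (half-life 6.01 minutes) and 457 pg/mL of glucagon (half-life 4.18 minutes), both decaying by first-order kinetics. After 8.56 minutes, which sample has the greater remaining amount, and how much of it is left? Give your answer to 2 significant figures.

glucagon, 110 pg/mL

calcitonin: 73 × (1/2)^1.4243 ≈ 27.2 pg/mL.
glucagon: 457 × (1/2)^2.0478 ≈ 110.52 pg/mL.
Glucagon has more remaining, at ≈ 110.52 pg/mL.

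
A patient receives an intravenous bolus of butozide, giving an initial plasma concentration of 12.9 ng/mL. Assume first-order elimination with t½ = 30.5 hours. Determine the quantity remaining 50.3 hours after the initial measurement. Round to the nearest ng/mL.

Number of half-lives: n = 50.3/30.5 ≈ 1.6492.
Remaining = 12.9 × (1/2)^1.6492 = 12.9 × 0.31882 ≈ 4.1128 ng/mL.

4 ng/mL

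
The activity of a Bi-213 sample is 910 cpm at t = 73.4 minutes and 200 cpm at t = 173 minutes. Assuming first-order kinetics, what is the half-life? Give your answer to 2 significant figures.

46 minutes

Over Δt = 173 − 73.4 = 99.6 minutes, the level fell by a factor of 910/200 ≈ 4.55.
n = log₂(4.55) ≈ 2.1859 half-lives, so t½ = 99.6/2.1859 ≈ 45.565 minutes.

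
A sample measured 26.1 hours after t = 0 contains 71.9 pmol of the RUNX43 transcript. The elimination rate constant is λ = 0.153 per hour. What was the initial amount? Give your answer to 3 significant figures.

t½ = ln 2 / λ = 0.69315 / 0.153 ≈ 4.5304 hours.
Number of half-lives elapsed: n = 26.1/4.5304 ≈ 5.7611.
A₀ = A × 2^n = 71.9 × 2^5.7611 = 71.9 × 54.234 ≈ 3899.4 pmol.

3900 pmol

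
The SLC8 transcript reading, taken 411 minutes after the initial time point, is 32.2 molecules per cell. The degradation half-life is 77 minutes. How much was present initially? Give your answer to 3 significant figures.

1300 molecules per cell

Number of half-lives elapsed: n = 411/77 ≈ 5.3377.
A₀ = A × 2^n = 32.2 × 2^5.3377 = 32.2 × 40.439 ≈ 1302.1 molecules per cell.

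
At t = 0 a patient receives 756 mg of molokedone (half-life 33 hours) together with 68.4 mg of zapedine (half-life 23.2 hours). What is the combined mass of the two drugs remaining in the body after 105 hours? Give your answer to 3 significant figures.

molokedone: 756 × (1/2)^(105/33) = 756 × (1/2)^3.1818 ≈ 83.31 mg.
zapedine: 68.4 × (1/2)^(105/23.2) = 68.4 × (1/2)^4.5259 ≈ 2.9692 mg.
Total = 83.31 + 2.9692 ≈ 86.28 mg.

86.3 mg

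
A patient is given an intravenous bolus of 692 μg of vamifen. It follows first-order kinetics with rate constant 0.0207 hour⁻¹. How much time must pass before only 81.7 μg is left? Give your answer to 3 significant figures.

103 hours

t½ = ln 2 / k = 0.69315 / 0.0207 ≈ 33.485 hours.
Fraction remaining = 81.7/692 ≈ 0.11806.
n = log₂(692/81.7) = ln(8.47)/ln 2 ≈ 3.0824 half-lives.
t = n × t½ = 3.0824 × 33.485 ≈ 103.21 hours.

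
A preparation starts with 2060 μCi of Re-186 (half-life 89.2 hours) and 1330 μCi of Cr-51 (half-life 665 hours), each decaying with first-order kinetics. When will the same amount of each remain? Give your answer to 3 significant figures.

65.0 hours

Set 2060·(1/2)^(t/89.2) = 1330·(1/2)^(t/665).
Taking log₂: log₂(2060/1330) = t·(1/89.2 − 1/665).
log₂(1.5489) = 0.63122; 1/89.2 − 1/665 = 0.009707.
t = 0.63122 / 0.009707 ≈ 65.027 hours.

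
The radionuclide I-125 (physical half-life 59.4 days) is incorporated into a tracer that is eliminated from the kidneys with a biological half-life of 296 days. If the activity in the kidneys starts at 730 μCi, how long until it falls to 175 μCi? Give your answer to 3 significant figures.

1/t_eff = 1/t_phys + 1/t_biol = 1/59.4 + 1/296 = 0.020213 per day.
t_eff = 59.4 × 296 / (59.4 + 296) ≈ 49.472 days.
n = log₂(730/175) ≈ 2.0605; t = 2.0605 × 49.472 ≈ 101.94 days.

102 days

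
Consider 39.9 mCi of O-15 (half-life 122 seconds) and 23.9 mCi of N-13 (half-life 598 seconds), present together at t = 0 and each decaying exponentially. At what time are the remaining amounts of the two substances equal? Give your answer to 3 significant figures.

113 seconds

Set 39.9·(1/2)^(t/122) = 23.9·(1/2)^(t/598).
Taking log₂: log₂(39.9/23.9) = t·(1/122 − 1/598).
log₂(1.6695) = 0.73938; 1/122 − 1/598 = 0.0065245.
t = 0.73938 / 0.0065245 ≈ 113.32 seconds.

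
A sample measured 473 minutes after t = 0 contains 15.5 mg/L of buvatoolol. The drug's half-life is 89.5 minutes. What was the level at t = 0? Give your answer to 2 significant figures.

Number of half-lives elapsed: n = 473/89.5 ≈ 5.2849.
A₀ = A × 2^n = 15.5 × 2^5.2849 = 15.5 × 38.987 ≈ 604.3 mg/L.

600 mg/L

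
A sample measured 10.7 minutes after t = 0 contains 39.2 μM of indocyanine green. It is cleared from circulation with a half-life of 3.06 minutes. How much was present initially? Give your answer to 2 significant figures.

Number of half-lives elapsed: n = 10.7/3.06 ≈ 3.4967.
A₀ = A × 2^n = 39.2 × 2^3.4967 = 39.2 × 11.288 ≈ 442.49 μM.

440 μM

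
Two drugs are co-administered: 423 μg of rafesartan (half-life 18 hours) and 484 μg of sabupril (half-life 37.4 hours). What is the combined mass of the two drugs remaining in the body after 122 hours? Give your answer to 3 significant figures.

rafesartan: 423 × (1/2)^(122/18) = 423 × (1/2)^6.7778 ≈ 3.855 μg.
sabupril: 484 × (1/2)^(122/37.4) = 484 × (1/2)^3.262 ≈ 50.452 μg.
Total = 3.855 + 50.452 ≈ 54.307 μg.

54.3 μg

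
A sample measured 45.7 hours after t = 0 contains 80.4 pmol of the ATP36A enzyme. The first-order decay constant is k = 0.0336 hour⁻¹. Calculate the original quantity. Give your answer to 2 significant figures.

370 pmol

t½ = ln 2 / k = 0.69315 / 0.0336 ≈ 20.629 hours.
Number of half-lives elapsed: n = 45.7/20.629 ≈ 2.2153.
A₀ = A × 2^n = 80.4 × 2^2.2153 = 80.4 × 4.6437 ≈ 373.36 pmol.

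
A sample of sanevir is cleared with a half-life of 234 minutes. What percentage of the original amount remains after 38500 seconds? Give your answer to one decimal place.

14.9%

38500 seconds = 641.667 minutes.
n = 641.667/234 ≈ 2.7422 half-lives.
Fraction remaining = (1/2)^2.7422 ≈ 0.14946, i.e. 14.946%.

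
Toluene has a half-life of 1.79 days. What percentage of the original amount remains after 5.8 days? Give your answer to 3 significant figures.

n = 5.8/1.79 ≈ 3.2402 half-lives.
Fraction remaining = (1/2)^3.2402 ≈ 0.10583, i.e. 10.583%.

10.6%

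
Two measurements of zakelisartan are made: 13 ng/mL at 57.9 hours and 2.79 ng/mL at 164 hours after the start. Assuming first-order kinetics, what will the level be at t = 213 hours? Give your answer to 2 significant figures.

Over Δt = 164 − 57.9 = 106.1 hours, the level fell by a factor of 13/2.79 ≈ 4.6595.
n = log₂(4.6595) ≈ 2.2202 half-lives, so t½ = 106.1/2.2202 ≈ 47.789 hours.
From t = 164 to t = 213: 2.79 × (1/2)^((213−164)/47.789) ≈ 1.3707 ng/mL.

1.4 ng/mL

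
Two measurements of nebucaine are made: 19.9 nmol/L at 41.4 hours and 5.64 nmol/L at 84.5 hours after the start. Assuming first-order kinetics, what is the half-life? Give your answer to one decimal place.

Over Δt = 84.5 − 41.4 = 43.1 hours, the level fell by a factor of 19.9/5.64 ≈ 3.5284.
n = log₂(3.5284) ≈ 1.819 half-lives, so t½ = 43.1/1.819 ≈ 23.694 hours.

23.7 hours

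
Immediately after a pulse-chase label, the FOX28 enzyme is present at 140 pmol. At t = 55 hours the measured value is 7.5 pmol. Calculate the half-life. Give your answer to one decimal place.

A/A₀ = 7.5/140 ≈ 0.053571.
n = log₂(18.667) ≈ 4.2224 half-lives elapsed in 55 hours.
t½ = 55/4.2224 ≈ 13.026 hours.

13.0 hours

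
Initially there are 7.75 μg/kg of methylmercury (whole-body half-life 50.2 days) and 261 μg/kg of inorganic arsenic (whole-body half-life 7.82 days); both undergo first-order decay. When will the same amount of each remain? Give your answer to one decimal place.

Set 7.75·(1/2)^(t/50.2) = 261·(1/2)^(t/7.82).
Taking log₂: log₂(7.75/261) = t·(1/50.2 − 1/7.82).
log₂(0.029693) = -5.0737; 1/50.2 − 1/7.82 = -0.10796.
t = -5.0737 / -0.10796 ≈ 46.998 days.

47.0 days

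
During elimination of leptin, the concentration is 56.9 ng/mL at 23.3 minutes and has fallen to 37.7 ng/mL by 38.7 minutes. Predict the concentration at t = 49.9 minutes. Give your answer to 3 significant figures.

27.9 ng/mL

Over Δt = 38.7 − 23.3 = 15.4 minutes, the level fell by a factor of 56.9/37.7 ≈ 1.5093.
n = log₂(1.5093) ≈ 0.59386 half-lives, so t½ = 15.4/0.59386 ≈ 25.932 minutes.
From t = 38.7 to t = 49.9: 37.7 × (1/2)^((49.9−38.7)/25.932) ≈ 27.946 ng/mL.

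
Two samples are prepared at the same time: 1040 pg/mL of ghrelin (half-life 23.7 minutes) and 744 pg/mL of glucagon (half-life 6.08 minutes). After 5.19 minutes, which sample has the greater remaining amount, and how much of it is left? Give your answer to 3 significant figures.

ghrelin, 894 pg/mL

ghrelin: 1040 × (1/2)^0.21899 ≈ 893.54 pg/mL.
glucagon: 744 × (1/2)^0.85362 ≈ 411.73 pg/mL.
Ghrelin has more remaining, at ≈ 893.54 pg/mL.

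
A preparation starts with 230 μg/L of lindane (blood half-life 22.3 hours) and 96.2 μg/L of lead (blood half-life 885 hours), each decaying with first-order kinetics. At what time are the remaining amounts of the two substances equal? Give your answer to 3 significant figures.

28.8 hours

Set 230·(1/2)^(t/22.3) = 96.2·(1/2)^(t/885).
Taking log₂: log₂(230/96.2) = t·(1/22.3 − 1/885).
log₂(2.3909) = 1.2575; 1/22.3 − 1/885 = 0.043713.
t = 1.2575 / 0.043713 ≈ 28.768 hours.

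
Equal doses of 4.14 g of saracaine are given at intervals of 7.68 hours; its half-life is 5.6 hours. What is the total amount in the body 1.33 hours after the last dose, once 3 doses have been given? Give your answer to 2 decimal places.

The 3 doses were given 16.69, 9.01, 1.33 hours ago.
Total = 4.14·(1/2)^(16.69/5.6) + 4.14·(1/2)^(9.01/5.6) + 4.14·(1/2)^(1.33/5.6)
      = 0.52459 + 1.3573 + 3.5116 ≈ 5.3935 g.

5.39 g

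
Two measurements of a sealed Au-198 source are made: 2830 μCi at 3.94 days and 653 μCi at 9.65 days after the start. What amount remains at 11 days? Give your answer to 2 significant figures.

460 μCi

Over Δt = 9.65 − 3.94 = 5.71 days, the level fell by a factor of 2830/653 ≈ 4.3338.
n = log₂(4.3338) ≈ 2.1156 half-lives, so t½ = 5.71/2.1156 ≈ 2.6989 days.
From t = 9.65 to t = 11: 653 × (1/2)^((11−9.65)/2.6989) ≈ 461.68 μCi.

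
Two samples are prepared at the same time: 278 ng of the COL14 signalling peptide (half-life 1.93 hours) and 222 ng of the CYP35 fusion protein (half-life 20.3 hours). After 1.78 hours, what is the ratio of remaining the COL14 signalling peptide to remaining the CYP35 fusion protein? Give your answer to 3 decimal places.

COL14 signalling peptide: 278 × (1/2)^(1.78/1.93) = 278 × (1/2)^0.92228 ≈ 146.69 ng.
CYP35 fusion protein: 222 × (1/2)^(1.78/20.3) = 222 × (1/2)^0.087685 ≈ 208.91 ng.
Ratio ≈ 146.69 / 208.91 ≈ 0.70219.

0.702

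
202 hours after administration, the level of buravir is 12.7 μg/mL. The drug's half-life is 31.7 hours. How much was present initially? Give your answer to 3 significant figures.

Number of half-lives elapsed: n = 202/31.7 ≈ 6.3722.
A₀ = A × 2^n = 12.7 × 2^6.3722 = 12.7 × 82.839 ≈ 1052.1 μg/mL.

1050 μg/mL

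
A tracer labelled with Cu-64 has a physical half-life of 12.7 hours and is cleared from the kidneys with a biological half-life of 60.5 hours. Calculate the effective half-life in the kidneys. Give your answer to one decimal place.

10.5 hours

1/t_eff = 1/t_phys + 1/t_biol = 1/12.7 + 1/60.5 = 0.095269 per hour.
t_eff = 12.7 × 60.5 / (12.7 + 60.5) ≈ 10.497 hours.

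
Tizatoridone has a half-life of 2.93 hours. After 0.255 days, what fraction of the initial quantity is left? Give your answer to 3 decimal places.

0.255 days = 6.12 hours.
n = 6.12/2.93 ≈ 2.0887 half-lives.
Fraction remaining = (1/2)^2.0887 ≈ 0.23509.

0.235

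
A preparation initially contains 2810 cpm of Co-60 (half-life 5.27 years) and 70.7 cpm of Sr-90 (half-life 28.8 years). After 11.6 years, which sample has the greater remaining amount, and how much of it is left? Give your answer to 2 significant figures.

Co-60: 2810 × (1/2)^2.2011 ≈ 611.08 cpm.
Sr-90: 70.7 × (1/2)^0.40278 ≈ 53.478 cpm.
Co-60 has more remaining, at ≈ 611.08 cpm.

Co-60, 610 cpm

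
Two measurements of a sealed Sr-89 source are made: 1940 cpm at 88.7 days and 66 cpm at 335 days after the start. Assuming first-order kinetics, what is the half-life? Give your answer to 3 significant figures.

50.5 days

Over Δt = 335 − 88.7 = 246.3 days, the level fell by a factor of 1940/66 ≈ 29.394.
n = log₂(29.394) ≈ 4.8774 half-lives, so t½ = 246.3/4.8774 ≈ 50.498 days.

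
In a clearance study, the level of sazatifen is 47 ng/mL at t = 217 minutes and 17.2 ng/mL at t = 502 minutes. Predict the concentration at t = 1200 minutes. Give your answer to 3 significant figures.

1.47 ng/mL

Over Δt = 502 − 217 = 285 minutes, the level fell by a factor of 47/17.2 ≈ 2.7326.
n = log₂(2.7326) ≈ 1.4503 half-lives, so t½ = 285/1.4503 ≈ 196.52 minutes.
From t = 502 to t = 1200: 17.2 × (1/2)^((1200−502)/196.52) ≈ 1.4666 ng/mL.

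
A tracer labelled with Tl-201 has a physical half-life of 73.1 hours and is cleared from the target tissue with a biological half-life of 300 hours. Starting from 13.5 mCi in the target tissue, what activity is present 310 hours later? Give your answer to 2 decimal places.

0.35 mCi

1/t_eff = 1/t_phys + 1/t_biol = 1/73.1 + 1/300 = 0.017013 per hour.
t_eff = 73.1 × 300 / (73.1 + 300) ≈ 58.778 hours.
Remaining = 13.5 × (1/2)^(310/58.778) = 13.5 × (1/2)^5.2741 ≈ 0.34888 mCi.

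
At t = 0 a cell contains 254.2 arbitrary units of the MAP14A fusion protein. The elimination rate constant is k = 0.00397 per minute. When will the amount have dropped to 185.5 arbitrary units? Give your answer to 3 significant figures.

79.4 minutes

t½ = ln 2 / k = 0.69315 / 0.00397 ≈ 174.6 minutes.
Fraction remaining = 185.5/254.2 ≈ 0.72974.
n = log₂(254.2/185.5) = ln(1.3704)/ln 2 ≈ 0.45454 half-lives.
t = n × t½ = 0.45454 × 174.6 ≈ 79.362 minutes.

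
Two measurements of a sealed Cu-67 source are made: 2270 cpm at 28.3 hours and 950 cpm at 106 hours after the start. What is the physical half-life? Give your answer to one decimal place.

61.8 hours

Over Δt = 106 − 28.3 = 77.7 hours, the level fell by a factor of 2270/950 ≈ 2.3895.
n = log₂(2.3895) ≈ 1.2567 half-lives, so t½ = 77.7/1.2567 ≈ 61.829 hours.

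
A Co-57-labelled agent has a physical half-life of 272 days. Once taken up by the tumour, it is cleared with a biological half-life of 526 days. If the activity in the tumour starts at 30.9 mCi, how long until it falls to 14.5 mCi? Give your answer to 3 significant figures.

1/t_eff = 1/t_phys + 1/t_biol = 1/272 + 1/526 = 0.0055776 per day.
t_eff = 272 × 526 / (272 + 526) ≈ 179.29 days.
n = log₂(30.9/14.5) ≈ 1.0916; t = 1.0916 × 179.29 ≈ 195.7 days.

196 days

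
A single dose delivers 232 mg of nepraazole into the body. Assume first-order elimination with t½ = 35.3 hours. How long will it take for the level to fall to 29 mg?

105.9 hours

29/232 = 1/8, so 3 half-lives have elapsed.
t = 3 × 35.3 = 105.9 hours.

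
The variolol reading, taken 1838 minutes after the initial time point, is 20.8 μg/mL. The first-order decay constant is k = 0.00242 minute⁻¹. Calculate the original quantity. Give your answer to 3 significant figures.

1780 μg/mL

t½ = ln 2 / k = 0.69315 / 0.00242 ≈ 286.42 minutes.
Number of half-lives elapsed: n = 1838/286.42 ≈ 6.417.
A₀ = A × 2^n = 20.8 × 2^6.417 = 20.8 × 85.452 ≈ 1777.4 μg/mL.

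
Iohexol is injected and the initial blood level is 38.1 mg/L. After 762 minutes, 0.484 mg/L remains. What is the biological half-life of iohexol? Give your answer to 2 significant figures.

120 minutes

A/A₀ = 0.484/38.1 ≈ 0.012703.
n = log₂(78.719) ≈ 6.2986 half-lives elapsed in 762 minutes.
t½ = 762/6.2986 ≈ 120.98 minutes.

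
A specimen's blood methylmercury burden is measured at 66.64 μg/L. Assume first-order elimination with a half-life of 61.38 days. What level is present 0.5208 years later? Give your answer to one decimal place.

7.8 μg/L

Convert the elapsed time: 0.5208 years = 190.092 days.
Number of half-lives: n = 190.092/61.38 ≈ 3.097.
Remaining = 66.64 × (1/2)^3.097 = 66.64 × 0.11687 ≈ 7.7885 μg/L.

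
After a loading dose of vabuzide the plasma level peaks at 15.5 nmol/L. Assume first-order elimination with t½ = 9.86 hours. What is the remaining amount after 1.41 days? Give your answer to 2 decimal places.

1.44 nmol/L

Convert the elapsed time: 1.41 days = 33.84 hours.
Number of half-lives: n = 33.84/9.86 ≈ 3.432.
Remaining = 15.5 × (1/2)^3.432 = 15.5 × 0.092651 ≈ 1.4361 nmol/L.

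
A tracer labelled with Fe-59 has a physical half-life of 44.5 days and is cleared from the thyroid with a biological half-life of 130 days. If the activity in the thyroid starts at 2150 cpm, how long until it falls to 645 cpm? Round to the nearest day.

58 days

1/t_eff = 1/t_phys + 1/t_biol = 1/44.5 + 1/130 = 0.030164 per day.
t_eff = 44.5 × 130 / (44.5 + 130) ≈ 33.152 days.
n = log₂(2150/645) ≈ 1.737; t = 1.737 × 33.152 ≈ 57.584 days.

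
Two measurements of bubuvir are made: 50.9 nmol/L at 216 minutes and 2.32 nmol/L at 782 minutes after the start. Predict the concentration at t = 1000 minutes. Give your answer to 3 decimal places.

Over Δt = 782 − 216 = 566 minutes, the level fell by a factor of 50.9/2.32 ≈ 21.94.
n = log₂(21.94) ≈ 4.4555 half-lives, so t½ = 566/4.4555 ≈ 127.03 minutes.
From t = 782 to t = 1000: 2.32 × (1/2)^((1000−782)/127.03) ≈ 0.70616 nmol/L.

0.706 nmol/L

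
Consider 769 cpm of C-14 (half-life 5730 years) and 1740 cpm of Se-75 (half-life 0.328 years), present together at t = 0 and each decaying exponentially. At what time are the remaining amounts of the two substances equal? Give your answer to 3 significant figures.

Set 769·(1/2)^(t/5730) = 1740·(1/2)^(t/0.328).
Taking log₂: log₂(769/1740) = t·(1/5730 − 1/0.328).
log₂(0.44195) = -1.178; 1/5730 − 1/0.328 = -3.0486.
t = -1.178 / -3.0486 ≈ 0.38642 years.

0.386 years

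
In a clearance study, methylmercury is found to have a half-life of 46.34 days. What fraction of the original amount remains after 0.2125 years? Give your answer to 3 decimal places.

0.313

0.2125 years = 77.5625 days.
n = 77.5625/46.34 ≈ 1.6738 half-lives.
Fraction remaining = (1/2)^1.6738 ≈ 0.31343.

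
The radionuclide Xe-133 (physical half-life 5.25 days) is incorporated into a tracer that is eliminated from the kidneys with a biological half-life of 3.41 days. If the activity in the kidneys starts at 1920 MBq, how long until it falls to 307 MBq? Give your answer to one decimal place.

5.5 days

1/t_eff = 1/t_phys + 1/t_biol = 1/5.25 + 1/3.41 = 0.48373 per day.
t_eff = 5.25 × 3.41 / (5.25 + 3.41) ≈ 2.0673 days.
n = log₂(1920/307) ≈ 2.6448; t = 2.6448 × 2.0673 ≈ 5.4675 days.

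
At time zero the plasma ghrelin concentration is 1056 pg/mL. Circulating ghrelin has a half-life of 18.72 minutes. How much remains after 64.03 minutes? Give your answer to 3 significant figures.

98.6 pg/mL

Number of half-lives: n = 64.03/18.72 ≈ 3.4204.
Remaining = 1056 × (1/2)^3.4204 = 1056 × 0.093402 ≈ 98.632 pg/mL.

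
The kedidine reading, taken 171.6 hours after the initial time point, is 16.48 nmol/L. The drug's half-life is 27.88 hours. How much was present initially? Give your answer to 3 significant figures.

Number of half-lives elapsed: n = 171.6/27.88 ≈ 6.1549.
A₀ = A × 2^n = 16.48 × 2^6.1549 = 16.48 × 71.257 ≈ 1174.3 nmol/L.

1170 nmol/L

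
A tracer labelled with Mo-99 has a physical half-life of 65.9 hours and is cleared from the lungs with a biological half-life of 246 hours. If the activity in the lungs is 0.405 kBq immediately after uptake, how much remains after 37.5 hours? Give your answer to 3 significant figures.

1/t_eff = 1/t_phys + 1/t_biol = 1/65.9 + 1/246 = 0.01924 per hour.
t_eff = 65.9 × 246 / (65.9 + 246) ≈ 51.976 hours.
Remaining = 0.405 × (1/2)^(37.5/51.976) = 0.405 × (1/2)^0.72148 ≈ 0.24562 kBq.

0.246 kBq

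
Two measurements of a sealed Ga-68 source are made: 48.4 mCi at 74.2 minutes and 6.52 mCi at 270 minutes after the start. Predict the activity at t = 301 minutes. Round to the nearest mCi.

5 mCi

Over Δt = 270 − 74.2 = 195.8 minutes, the level fell by a factor of 48.4/6.52 ≈ 7.4233.
n = log₂(7.4233) ≈ 2.8921 half-lives, so t½ = 195.8/2.8921 ≈ 67.703 minutes.
From t = 270 to t = 301: 6.52 × (1/2)^((301−270)/67.703) ≈ 4.7469 mCi.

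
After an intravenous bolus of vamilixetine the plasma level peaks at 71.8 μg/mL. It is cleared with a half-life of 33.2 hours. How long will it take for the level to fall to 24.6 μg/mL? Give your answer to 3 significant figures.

51.3 hours

Fraction remaining = 24.6/71.8 ≈ 0.34262.
n = log₂(71.8/24.6) = ln(2.9187)/ln 2 ≈ 1.5453 half-lives.
t = n × t½ = 1.5453 × 33.2 ≈ 51.305 hours.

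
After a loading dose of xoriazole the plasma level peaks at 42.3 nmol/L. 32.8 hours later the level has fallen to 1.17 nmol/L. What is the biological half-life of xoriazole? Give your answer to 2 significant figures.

A/A₀ = 1.17/42.3 ≈ 0.02766.
n = log₂(36.154) ≈ 5.1761 half-lives elapsed in 32.8 hours.
t½ = 32.8/5.1761 ≈ 6.3368 hours.

6.3 hours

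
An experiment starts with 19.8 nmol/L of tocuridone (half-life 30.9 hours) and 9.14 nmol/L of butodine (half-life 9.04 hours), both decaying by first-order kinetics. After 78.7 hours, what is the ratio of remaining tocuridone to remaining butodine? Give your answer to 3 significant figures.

155

tocuridone: 19.8 × (1/2)^(78.7/30.9) = 19.8 × (1/2)^2.5469 ≈ 3.3882 nmol/L.
butodine: 9.14 × (1/2)^(78.7/9.04) = 9.14 × (1/2)^8.7058 ≈ 0.02189 nmol/L.
Ratio ≈ 3.3882 / 0.02189 ≈ 154.78.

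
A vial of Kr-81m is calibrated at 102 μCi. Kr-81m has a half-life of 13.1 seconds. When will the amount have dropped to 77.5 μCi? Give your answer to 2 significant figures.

Fraction remaining = 77.5/102 ≈ 0.7598.
n = log₂(102/77.5) = ln(1.3161)/ln 2 ≈ 0.3963 half-lives.
t = n × t½ = 0.3963 × 13.1 ≈ 5.1915 seconds.

5.2 seconds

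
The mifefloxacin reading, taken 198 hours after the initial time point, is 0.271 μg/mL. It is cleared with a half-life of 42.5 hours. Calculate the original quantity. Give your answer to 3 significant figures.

Number of half-lives elapsed: n = 198/42.5 ≈ 4.6588.
A₀ = A × 2^n = 0.271 × 2^4.6588 = 0.271 × 25.261 ≈ 6.8457 μg/mL.

6.85 μg/mL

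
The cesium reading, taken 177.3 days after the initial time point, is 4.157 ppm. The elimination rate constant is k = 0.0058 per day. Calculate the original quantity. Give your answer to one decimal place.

t½ = ln 2 / k = 0.69315 / 0.0058 ≈ 119.51 days.
Number of half-lives elapsed: n = 177.3/119.51 ≈ 1.4836.
A₀ = A × 2^n = 4.157 × 2^1.4836 = 4.157 × 2.7964 ≈ 11.625 ppm.

11.6 ppm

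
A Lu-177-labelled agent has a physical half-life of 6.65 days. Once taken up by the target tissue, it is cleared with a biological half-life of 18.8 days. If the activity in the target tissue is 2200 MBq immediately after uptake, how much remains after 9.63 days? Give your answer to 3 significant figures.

565 MBq

1/t_eff = 1/t_phys + 1/t_biol = 1/6.65 + 1/18.8 = 0.20357 per day.
t_eff = 6.65 × 18.8 / (6.65 + 18.8) ≈ 4.9124 days.
Remaining = 2200 × (1/2)^(9.63/4.9124) = 2200 × (1/2)^1.9604 ≈ 565.32 MBq.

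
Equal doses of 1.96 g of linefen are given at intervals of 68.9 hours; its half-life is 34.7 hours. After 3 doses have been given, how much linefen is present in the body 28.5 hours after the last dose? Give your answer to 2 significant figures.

1.5 g

The 3 doses were given 166.3, 97.4, 28.5 hours ago.
Total = 1.96·(1/2)^(166.3/34.7) + 1.96·(1/2)^(97.4/34.7) + 1.96·(1/2)^(28.5/34.7)
      = 0.070724 + 0.28009 + 1.1092 ≈ 1.46 g.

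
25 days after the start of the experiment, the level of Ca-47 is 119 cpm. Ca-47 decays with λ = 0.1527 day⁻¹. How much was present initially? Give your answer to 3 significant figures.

5410 cpm

t½ = ln 2 / λ = 0.69315 / 0.1527 ≈ 4.5393 days.
Number of half-lives elapsed: n = 25/4.5393 ≈ 5.5075.
A₀ = A × 2^n = 119 × 2^5.5075 = 119 × 45.49 ≈ 5413.4 cpm.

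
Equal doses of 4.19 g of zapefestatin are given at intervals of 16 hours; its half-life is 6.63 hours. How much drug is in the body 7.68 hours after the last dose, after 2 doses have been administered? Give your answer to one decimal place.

2.2 g

The 2 doses were given 23.68, 7.68 hours ago.
Total = 4.19·(1/2)^(23.68/6.63) + 4.19·(1/2)^(7.68/6.63)
      = 0.3524 + 1.8772 ≈ 2.2296 g.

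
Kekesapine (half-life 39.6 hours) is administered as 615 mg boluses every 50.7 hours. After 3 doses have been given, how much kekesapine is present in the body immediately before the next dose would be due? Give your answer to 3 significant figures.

The 3 doses were given 152.1, 101.4, 50.7 hours ago.
Total = 615·(1/2)^(152.1/39.6) + 615·(1/2)^(101.4/39.6) + 615·(1/2)^(50.7/39.6)
      = 42.919 + 104.25 + 253.2 ≈ 400.36 mg.

400 mg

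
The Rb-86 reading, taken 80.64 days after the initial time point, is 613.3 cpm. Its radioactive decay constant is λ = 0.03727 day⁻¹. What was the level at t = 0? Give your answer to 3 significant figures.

t½ = ln 2 / λ = 0.69315 / 0.03727 ≈ 18.598 days.
Number of half-lives elapsed: n = 80.64/18.598 ≈ 4.336.
A₀ = A × 2^n = 613.3 × 2^4.336 = 613.3 × 20.195 ≈ 12386 cpm.

12400 cpm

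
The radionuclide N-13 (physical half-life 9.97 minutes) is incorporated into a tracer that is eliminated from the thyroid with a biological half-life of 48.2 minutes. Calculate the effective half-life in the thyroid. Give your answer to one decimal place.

1/t_eff = 1/t_phys + 1/t_biol = 1/9.97 + 1/48.2 = 0.12105 per minute.
t_eff = 9.97 × 48.2 / (9.97 + 48.2) ≈ 8.2612 minutes.

8.3 minutes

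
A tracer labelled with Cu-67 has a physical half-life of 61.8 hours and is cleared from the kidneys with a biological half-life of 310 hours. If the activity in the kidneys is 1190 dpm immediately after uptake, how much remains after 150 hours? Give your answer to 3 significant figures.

158 dpm

1/t_eff = 1/t_phys + 1/t_biol = 1/61.8 + 1/310 = 0.019407 per hour.
t_eff = 61.8 × 310 / (61.8 + 310) ≈ 51.528 hours.
Remaining = 1190 × (1/2)^(150/51.528) = 1190 × (1/2)^2.9111 ≈ 158.21 dpm.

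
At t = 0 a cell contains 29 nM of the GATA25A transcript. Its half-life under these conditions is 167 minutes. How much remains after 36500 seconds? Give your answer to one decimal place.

2.3 nM

Convert the elapsed time: 36500 seconds = 608.333 minutes.
Number of half-lives: n = 608.333/167 ≈ 3.6427.
Remaining = 29 × (1/2)^3.6427 = 29 × 0.080063 ≈ 2.3218 nM.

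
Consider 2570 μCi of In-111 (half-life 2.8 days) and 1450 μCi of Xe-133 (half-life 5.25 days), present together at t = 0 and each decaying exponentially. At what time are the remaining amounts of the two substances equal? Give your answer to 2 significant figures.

Set 2570·(1/2)^(t/2.8) = 1450·(1/2)^(t/5.25).
Taking log₂: log₂(2570/1450) = t·(1/2.8 − 1/5.25).
log₂(1.7724) = 0.82572; 1/2.8 − 1/5.25 = 0.16667.
t = 0.82572 / 0.16667 ≈ 4.9543 days.

5.0 days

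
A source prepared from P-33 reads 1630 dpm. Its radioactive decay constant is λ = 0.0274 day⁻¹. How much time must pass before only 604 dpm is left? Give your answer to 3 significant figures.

36.2 days

t½ = ln 2 / λ = 0.69315 / 0.0274 ≈ 25.297 days.
Fraction remaining = 604/1630 ≈ 0.37055.
n = log₂(1630/604) = ln(2.6987)/ln 2 ≈ 1.4323 half-lives.
t = n × t½ = 1.4323 × 25.297 ≈ 36.232 days.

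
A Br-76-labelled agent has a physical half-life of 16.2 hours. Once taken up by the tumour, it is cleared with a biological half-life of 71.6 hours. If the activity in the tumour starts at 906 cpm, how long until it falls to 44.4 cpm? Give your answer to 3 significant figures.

1/t_eff = 1/t_phys + 1/t_biol = 1/16.2 + 1/71.6 = 0.075695 per hour.
t_eff = 16.2 × 71.6 / (16.2 + 71.6) ≈ 13.211 hours.
n = log₂(906/44.4) ≈ 4.3509; t = 4.3509 × 13.211 ≈ 57.479 hours.

57.5 hours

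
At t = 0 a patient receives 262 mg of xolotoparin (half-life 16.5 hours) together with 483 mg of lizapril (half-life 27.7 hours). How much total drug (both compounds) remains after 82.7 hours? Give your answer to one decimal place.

xolotoparin: 262 × (1/2)^(82.7/16.5) = 262 × (1/2)^5.0121 ≈ 8.119 mg.
lizapril: 483 × (1/2)^(82.7/27.7) = 483 × (1/2)^2.9856 ≈ 60.982 mg.
Total = 8.119 + 60.982 ≈ 69.101 mg.

69.1 mg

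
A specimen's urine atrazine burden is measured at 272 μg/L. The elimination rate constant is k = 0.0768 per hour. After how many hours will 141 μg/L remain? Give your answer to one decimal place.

8.6 hours

t½ = ln 2 / k = 0.69315 / 0.0768 ≈ 9.0254 hours.
Fraction remaining = 141/272 ≈ 0.51838.
n = log₂(272/141) = ln(1.9291)/ln 2 ≈ 0.94791 half-lives.
t = n × t½ = 0.94791 × 9.0254 ≈ 8.5552 hours.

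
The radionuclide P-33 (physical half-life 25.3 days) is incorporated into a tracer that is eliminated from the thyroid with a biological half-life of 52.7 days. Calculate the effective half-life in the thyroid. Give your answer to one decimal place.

1/t_eff = 1/t_phys + 1/t_biol = 1/25.3 + 1/52.7 = 0.058501 per day.
t_eff = 25.3 × 52.7 / (25.3 + 52.7) ≈ 17.094 days.

17.1 days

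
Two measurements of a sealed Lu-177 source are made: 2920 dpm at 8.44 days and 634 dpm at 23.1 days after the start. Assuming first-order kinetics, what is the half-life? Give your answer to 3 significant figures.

Over Δt = 23.1 − 8.44 = 14.66 days, the level fell by a factor of 2920/634 ≈ 4.6057.
n = log₂(4.6057) ≈ 2.2034 half-lives, so t½ = 14.66/2.2034 ≈ 6.6533 days.

6.65 days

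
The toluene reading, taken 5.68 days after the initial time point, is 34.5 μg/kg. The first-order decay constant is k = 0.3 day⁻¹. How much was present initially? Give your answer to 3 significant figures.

t½ = ln 2 / k = 0.69315 / 0.3 ≈ 2.3105 days.
Number of half-lives elapsed: n = 5.68/2.3105 ≈ 2.4584.
A₀ = A × 2^n = 34.5 × 2^2.4584 = 34.5 × 5.4959 ≈ 189.61 μg/kg.

190 μg/kg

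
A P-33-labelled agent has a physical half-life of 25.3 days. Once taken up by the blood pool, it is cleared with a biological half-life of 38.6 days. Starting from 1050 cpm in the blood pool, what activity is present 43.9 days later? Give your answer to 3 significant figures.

1/t_eff = 1/t_phys + 1/t_biol = 1/25.3 + 1/38.6 = 0.065432 per day.
t_eff = 25.3 × 38.6 / (25.3 + 38.6) ≈ 15.283 days.
Remaining = 1050 × (1/2)^(43.9/15.283) = 1050 × (1/2)^2.8725 ≈ 143.38 cpm.

143 cpm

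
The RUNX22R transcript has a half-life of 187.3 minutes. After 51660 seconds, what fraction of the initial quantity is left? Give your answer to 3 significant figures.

51660 seconds = 861 minutes.
n = 861/187.3 ≈ 4.5969 half-lives.
Fraction remaining = (1/2)^4.5969 ≈ 0.041323.

0.0413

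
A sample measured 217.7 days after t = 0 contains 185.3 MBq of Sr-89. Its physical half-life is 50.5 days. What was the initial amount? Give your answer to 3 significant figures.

3680 MBq

Number of half-lives elapsed: n = 217.7/50.5 ≈ 4.3109.
A₀ = A × 2^n = 185.3 × 2^4.3109 = 185.3 × 19.848 ≈ 3677.8 MBq.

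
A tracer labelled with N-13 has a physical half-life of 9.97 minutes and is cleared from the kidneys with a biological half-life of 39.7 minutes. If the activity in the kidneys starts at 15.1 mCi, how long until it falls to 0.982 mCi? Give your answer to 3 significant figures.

31.4 minutes

1/t_eff = 1/t_phys + 1/t_biol = 1/9.97 + 1/39.7 = 0.12549 per minute.
t_eff = 9.97 × 39.7 / (9.97 + 39.7) ≈ 7.9688 minutes.
n = log₂(15.1/0.982) ≈ 3.9427; t = 3.9427 × 7.9688 ≈ 31.418 minutes.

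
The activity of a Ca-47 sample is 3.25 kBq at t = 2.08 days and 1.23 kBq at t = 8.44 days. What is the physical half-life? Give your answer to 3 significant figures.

Over Δt = 8.44 − 2.08 = 6.36 days, the level fell by a factor of 3.25/1.23 ≈ 2.6423.
n = log₂(2.6423) ≈ 1.4018 half-lives, so t½ = 6.36/1.4018 ≈ 4.5371 days.

4.54 days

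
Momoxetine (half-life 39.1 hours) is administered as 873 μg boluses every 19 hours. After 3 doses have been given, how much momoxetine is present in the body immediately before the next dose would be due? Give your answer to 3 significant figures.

1390 μg

The 3 doses were given 57, 38, 19 hours ago.
Total = 873·(1/2)^(57/39.1) + 873·(1/2)^(38/39.1) + 873·(1/2)^(19/39.1)
      = 317.81 + 445.1 + 623.35 ≈ 1386.3 μg.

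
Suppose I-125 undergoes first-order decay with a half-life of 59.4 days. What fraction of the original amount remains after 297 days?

0.03125

n = 297/59.4 ≈ 5 half-lives.
Fraction remaining = (1/2)^5 ≈ 0.03125.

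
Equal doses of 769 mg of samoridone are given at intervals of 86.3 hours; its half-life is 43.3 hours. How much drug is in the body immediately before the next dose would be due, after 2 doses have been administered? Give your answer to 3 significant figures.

The 2 doses were given 172.6, 86.3 hours ago.
Total = 769·(1/2)^(172.6/43.3) + 769·(1/2)^(86.3/43.3)
      = 48.526 + 193.18 ≈ 241.7 mg.

242 mg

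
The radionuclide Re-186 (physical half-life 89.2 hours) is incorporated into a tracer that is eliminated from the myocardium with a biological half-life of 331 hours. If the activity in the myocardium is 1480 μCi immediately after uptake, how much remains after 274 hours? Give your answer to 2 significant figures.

1/t_eff = 1/t_phys + 1/t_biol = 1/89.2 + 1/331 = 0.014232 per hour.
t_eff = 89.2 × 331 / (89.2 + 331) ≈ 70.265 hours.
Remaining = 1480 × (1/2)^(274/70.265) = 1480 × (1/2)^3.8995 ≈ 99.17 μCi.

99 μCi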